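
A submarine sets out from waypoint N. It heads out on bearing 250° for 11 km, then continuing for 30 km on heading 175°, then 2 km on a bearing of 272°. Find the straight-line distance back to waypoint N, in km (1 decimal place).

35.0 km

Leg 1 (250°, 11 km): east 11 sin 250° = -10.34, north 11 cos 250° = -3.76
Leg 2 (175°, 30 km): east 30 sin 175° = 2.61, north 30 cos 175° = -29.89
Leg 3 (272°, 2 km): east 2 sin 272° = -2.00, north 2 cos 272° = 0.07
Net: -9.72 east, -33.58 north. Distance = √((-9.72)² + (-33.58)²) = 34.957 km.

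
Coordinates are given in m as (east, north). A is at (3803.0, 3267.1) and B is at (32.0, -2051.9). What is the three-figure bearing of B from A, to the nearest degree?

Δeast = 32.0 − 3803.0 = -3771.00; Δnorth = -2051.9 − 3267.1 = -5319.00.
Bearing = atan2(Δeast, Δnorth) mod 360° = 215.34° ≈ 215°.

215°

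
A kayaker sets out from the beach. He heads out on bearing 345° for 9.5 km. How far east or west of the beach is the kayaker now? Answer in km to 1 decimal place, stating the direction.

2.5 km west

Leg 1 (345°, 9.5 km): east 9.5 sin 345° = -2.46, north 9.5 cos 345° = 9.18
Net east component: -2.46 km.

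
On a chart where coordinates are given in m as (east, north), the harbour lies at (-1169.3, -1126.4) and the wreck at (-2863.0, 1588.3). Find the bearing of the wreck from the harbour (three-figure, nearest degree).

Δeast = -2863.0 − -1169.3 = -1693.70; Δnorth = 1588.3 − -1126.4 = 2714.70.
Bearing = atan2(Δeast, Δnorth) mod 360° = 328.04° ≈ 328°.

328°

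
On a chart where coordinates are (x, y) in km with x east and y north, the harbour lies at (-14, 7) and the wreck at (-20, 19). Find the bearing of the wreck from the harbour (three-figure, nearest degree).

333°

Δeast = -20 − -14 = -6.00; Δnorth = 19 − 7 = 12.00.
Bearing = atan2(Δeast, Δnorth) mod 360° = 333.43° ≈ 333°.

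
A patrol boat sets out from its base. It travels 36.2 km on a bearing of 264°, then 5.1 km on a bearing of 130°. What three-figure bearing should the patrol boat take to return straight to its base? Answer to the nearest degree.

078°

Leg 1 (264°, 36.2 km): east 36.2 sin 264° = -36.00, north 36.2 cos 264° = -3.78
Leg 2 (130°, 5.1 km): east 5.1 sin 130° = 3.91, north 5.1 cos 130° = -3.28
Net displacement: -32.09 east, -7.06 north. Direction back to start is (32.09, 7.06): bearing = atan2(32.09, 7.06) mod 360° = 77.59° ≈ 078°.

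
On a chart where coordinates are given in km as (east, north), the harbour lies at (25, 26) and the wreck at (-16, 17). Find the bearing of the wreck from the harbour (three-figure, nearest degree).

Δeast = -16 − 25 = -41.00; Δnorth = 17 − 26 = -9.00.
Bearing = atan2(Δeast, Δnorth) mod 360° = 257.62° ≈ 258°.

258°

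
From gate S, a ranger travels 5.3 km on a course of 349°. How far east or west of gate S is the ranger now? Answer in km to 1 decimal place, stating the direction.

Leg 1 (349°, 5.3 km): east 5.3 sin 349° = -1.01, north 5.3 cos 349° = 5.20
Net east component: -1.01 km.

1.0 km west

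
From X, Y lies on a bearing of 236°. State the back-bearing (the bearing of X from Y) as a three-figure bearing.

056°

Back-bearing = 236° − 180° = 056°.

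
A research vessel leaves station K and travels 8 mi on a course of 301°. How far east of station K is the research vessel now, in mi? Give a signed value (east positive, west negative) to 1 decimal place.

-6.9 mi

Leg 1 (301°, 8 mi): east 8 sin 301° = -6.86, north 8 cos 301° = 4.12
Net east component: -6.86 mi.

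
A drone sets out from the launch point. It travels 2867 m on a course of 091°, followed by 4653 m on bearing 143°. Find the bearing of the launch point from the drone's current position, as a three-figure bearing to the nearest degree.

304°

Leg 1 (091°, 2867 m): east 2867 sin 91° = 2866.56, north 2867 cos 91° = -50.04
Leg 2 (143°, 4653 m): east 4653 sin 143° = 2800.25, north 4653 cos 143° = -3716.05
Net displacement: 5666.81 east, -3766.09 north. Direction back to start is (-5666.81, 3766.09): bearing = atan2(-5666.81, 3766.09) mod 360° = 303.61° ≈ 304°.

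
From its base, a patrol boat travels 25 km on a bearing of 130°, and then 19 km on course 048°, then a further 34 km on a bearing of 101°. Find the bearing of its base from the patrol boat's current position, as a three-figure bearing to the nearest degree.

Leg 1 (130°, 25 km): east 25 sin 130° = 19.15, north 25 cos 130° = -16.07
Leg 2 (048°, 19 km): east 19 sin 48° = 14.12, north 19 cos 48° = 12.71
Leg 3 (101°, 34 km): east 34 sin 101° = 33.38, north 34 cos 101° = -6.49
Net displacement: 66.65 east, -9.84 north. Direction back to start is (-66.65, 9.84): bearing = atan2(-66.65, 9.84) mod 360° = 278.40° ≈ 278°.

278°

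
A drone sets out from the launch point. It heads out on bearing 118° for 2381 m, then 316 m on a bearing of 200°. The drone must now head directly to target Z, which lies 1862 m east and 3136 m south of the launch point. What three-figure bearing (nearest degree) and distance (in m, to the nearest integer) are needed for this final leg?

184°, 1726 m

Leg 1 (118°, 2381 m): east 2381 sin 118° = 2102.30, north 2381 cos 118° = -1117.81
Leg 2 (200°, 316 m): east 316 sin 200° = -108.08, north 316 cos 200° = -296.94
Current position: (1994.22, -1414.75). Target: (1862, -3136). Remaining: Δeast = -132.22, Δnorth = -1721.25.
Bearing = atan2(-132.22, -1721.25) mod 360° = 184.39°; distance = √((-132.22)² + (-1721.25)²) = 1726.316 m.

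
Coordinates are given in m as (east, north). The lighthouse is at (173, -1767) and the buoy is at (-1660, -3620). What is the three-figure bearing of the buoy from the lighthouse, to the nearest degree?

Δeast = -1660 − 173 = -1833.00; Δnorth = -3620 − -1767 = -1853.00.
Bearing = atan2(Δeast, Δnorth) mod 360° = 224.69° ≈ 225°.

225°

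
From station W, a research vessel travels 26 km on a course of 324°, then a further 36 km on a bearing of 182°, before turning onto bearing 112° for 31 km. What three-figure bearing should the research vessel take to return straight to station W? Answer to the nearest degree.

Leg 1 (324°, 26 km): east 26 sin 324° = -15.28, north 26 cos 324° = 21.03
Leg 2 (182°, 36 km): east 36 sin 182° = -1.26, north 36 cos 182° = -35.98
Leg 3 (112°, 31 km): east 31 sin 112° = 28.74, north 31 cos 112° = -11.61
Net displacement: 12.20 east, -26.56 north. Direction back to start is (-12.20, 26.56): bearing = atan2(-12.20, 26.56) mod 360° = 335.32° ≈ 335°.

335°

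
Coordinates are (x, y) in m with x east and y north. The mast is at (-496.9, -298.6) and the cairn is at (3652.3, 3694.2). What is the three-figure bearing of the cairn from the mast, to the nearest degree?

046°

Δeast = 3652.3 − -496.9 = 4149.20; Δnorth = 3694.2 − -298.6 = 3992.80.
Bearing = atan2(Δeast, Δnorth) mod 360° = 46.10° ≈ 046°.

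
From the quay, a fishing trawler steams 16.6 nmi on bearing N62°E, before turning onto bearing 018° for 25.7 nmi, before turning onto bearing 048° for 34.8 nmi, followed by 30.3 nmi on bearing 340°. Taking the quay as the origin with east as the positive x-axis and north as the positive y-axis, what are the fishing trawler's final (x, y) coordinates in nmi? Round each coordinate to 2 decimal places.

Leg 1 (N62°E, 16.6 nmi): east 16.6 sin 62° = 14.66, north 16.6 cos 62° = 7.79
Leg 2 (018°, 25.7 nmi): east 25.7 sin 18° = 7.94, north 25.7 cos 18° = 24.44
Leg 3 (048°, 34.8 nmi): east 34.8 sin 48° = 25.86, north 34.8 cos 48° = 23.29
Leg 4 (340°, 30.3 nmi): east 30.3 sin 340° = -10.36, north 30.3 cos 340° = 28.47
Summing: 38.10 nmi east, 83.99 nmi north → (38.10, 83.99).

(38.10, 83.99)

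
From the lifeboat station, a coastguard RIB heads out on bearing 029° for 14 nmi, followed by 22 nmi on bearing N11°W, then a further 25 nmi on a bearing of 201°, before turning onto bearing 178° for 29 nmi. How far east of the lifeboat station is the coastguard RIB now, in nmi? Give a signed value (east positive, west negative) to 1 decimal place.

-5.4 nmi

Leg 1 (029°, 14 nmi): east 14 sin 29° = 6.79, north 14 cos 29° = 12.24
Leg 2 (N11°W, 22 nmi): east 22 sin 349° = -4.20, north 22 cos 349° = 21.60
Leg 3 (201°, 25 nmi): east 25 sin 201° = -8.96, north 25 cos 201° = -23.34
Leg 4 (178°, 29 nmi): east 29 sin 178° = 1.01, north 29 cos 178° = -28.98
Net east component: -5.36 nmi.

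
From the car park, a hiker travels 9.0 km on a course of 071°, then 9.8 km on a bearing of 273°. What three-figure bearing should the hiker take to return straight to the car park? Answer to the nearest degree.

Leg 1 (071°, 9.0 km): east 9.0 sin 71° = 8.51, north 9.0 cos 71° = 2.93
Leg 2 (273°, 9.8 km): east 9.8 sin 273° = -9.79, north 9.8 cos 273° = 0.51
Net displacement: -1.28 east, 3.44 north. Direction back to start is (1.28, -3.44): bearing = atan2(1.28, -3.44) mod 360° = 159.65° ≈ 160°.

160°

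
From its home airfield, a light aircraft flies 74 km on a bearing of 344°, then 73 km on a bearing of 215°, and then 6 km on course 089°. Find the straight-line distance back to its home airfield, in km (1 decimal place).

Leg 1 (344°, 74 km): east 74 sin 344° = -20.40, north 74 cos 344° = 71.13
Leg 2 (215°, 73 km): east 73 sin 215° = -41.87, north 73 cos 215° = -59.80
Leg 3 (089°, 6 km): east 6 sin 89° = 6.00, north 6 cos 89° = 0.10
Net: -56.27 east, 11.44 north. Distance = √((-56.27)² + (11.44)²) = 57.420 km.

57.4 km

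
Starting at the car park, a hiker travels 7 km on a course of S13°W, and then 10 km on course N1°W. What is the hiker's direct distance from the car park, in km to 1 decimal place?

Leg 1 (S13°W, 7 km): east 7 sin 193° = -1.57, north 7 cos 193° = -6.82
Leg 2 (N1°W, 10 km): east 10 sin 359° = -0.17, north 10 cos 359° = 10.00
Net: -1.75 east, 3.18 north. Distance = √((-1.75)² + (3.18)²) = 3.627 km.

3.6 km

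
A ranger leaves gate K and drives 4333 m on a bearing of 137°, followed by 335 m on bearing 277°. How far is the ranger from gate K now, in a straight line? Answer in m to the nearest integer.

Leg 1 (137°, 4333 m): east 4333 sin 137° = 2955.10, north 4333 cos 137° = -3168.96
Leg 2 (277°, 335 m): east 335 sin 277° = -332.50, north 335 cos 277° = 40.83
Net: 2622.60 east, -3128.13 north. Distance = √((2622.60)² + (-3128.13)²) = 4082.059 m.

4082 m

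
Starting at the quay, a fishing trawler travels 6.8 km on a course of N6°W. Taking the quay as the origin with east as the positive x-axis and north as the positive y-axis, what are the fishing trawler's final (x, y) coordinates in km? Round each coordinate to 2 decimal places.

(-0.71, 6.76)

Leg 1 (N6°W, 6.8 km): east 6.8 sin 354° = -0.71, north 6.8 cos 354° = 6.76
Summing: -0.71 km east, 6.76 km north → (-0.71, 6.76).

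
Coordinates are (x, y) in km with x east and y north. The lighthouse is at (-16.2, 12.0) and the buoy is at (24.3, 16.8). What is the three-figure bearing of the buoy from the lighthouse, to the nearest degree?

083°

Δeast = 24.3 − -16.2 = 40.50; Δnorth = 16.8 − 12.0 = 4.80.
Bearing = atan2(Δeast, Δnorth) mod 360° = 83.24° ≈ 083°.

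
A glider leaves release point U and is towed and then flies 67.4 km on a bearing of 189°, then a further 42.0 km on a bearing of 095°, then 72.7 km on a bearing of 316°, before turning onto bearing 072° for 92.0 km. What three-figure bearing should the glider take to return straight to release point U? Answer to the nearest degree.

Leg 1 (189°, 67.4 km): east 67.4 sin 189° = -10.54, north 67.4 cos 189° = -66.57
Leg 2 (095°, 42.0 km): east 42.0 sin 95° = 41.84, north 42.0 cos 95° = -3.66
Leg 3 (316°, 72.7 km): east 72.7 sin 316° = -50.50, north 72.7 cos 316° = 52.30
Leg 4 (072°, 92.0 km): east 92.0 sin 72° = 87.50, north 92.0 cos 72° = 28.43
Net displacement: 68.29 east, 10.49 north. Direction back to start is (-68.29, -10.49): bearing = atan2(-68.29, -10.49) mod 360° = 261.26° ≈ 261°.

261°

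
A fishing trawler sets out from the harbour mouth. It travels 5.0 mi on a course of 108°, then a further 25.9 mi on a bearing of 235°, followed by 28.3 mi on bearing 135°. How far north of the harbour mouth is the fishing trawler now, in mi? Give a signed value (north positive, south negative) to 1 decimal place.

-36.4 mi

Leg 1 (108°, 5.0 mi): east 5.0 sin 108° = 4.76, north 5.0 cos 108° = -1.55
Leg 2 (235°, 25.9 mi): east 25.9 sin 235° = -21.22, north 25.9 cos 235° = -14.86
Leg 3 (135°, 28.3 mi): east 28.3 sin 135° = 20.01, north 28.3 cos 135° = -20.01
Net north component: -36.41 mi.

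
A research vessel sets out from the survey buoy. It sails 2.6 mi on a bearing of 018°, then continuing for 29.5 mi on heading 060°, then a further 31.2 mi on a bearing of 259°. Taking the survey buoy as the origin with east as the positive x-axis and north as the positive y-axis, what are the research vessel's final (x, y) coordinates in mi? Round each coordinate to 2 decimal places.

(-4.28, 11.27)

Leg 1 (018°, 2.6 mi): east 2.6 sin 18° = 0.80, north 2.6 cos 18° = 2.47
Leg 2 (060°, 29.5 mi): east 29.5 sin 60° = 25.55, north 29.5 cos 60° = 14.75
Leg 3 (259°, 31.2 mi): east 31.2 sin 259° = -30.63, north 31.2 cos 259° = -5.95
Summing: -4.28 mi east, 11.27 mi north → (-4.28, 11.27).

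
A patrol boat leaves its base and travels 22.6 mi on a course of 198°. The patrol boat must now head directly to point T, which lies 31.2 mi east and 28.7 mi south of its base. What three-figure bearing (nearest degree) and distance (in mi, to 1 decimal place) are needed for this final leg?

101°, 38.9 mi

Leg 1 (198°, 22.6 mi): east 22.6 sin 198° = -6.98, north 22.6 cos 198° = -21.49
Current position: (-6.98, -21.49). Target: (31.2, -28.7). Remaining: Δeast = 38.18, Δnorth = -7.21.
Bearing = atan2(38.18, -7.21) mod 360° = 100.69°; distance = √((38.18)² + (-7.21)²) = 38.858 mi.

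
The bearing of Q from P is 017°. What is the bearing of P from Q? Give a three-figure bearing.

Back-bearing = 017° + 180° = 197°.

197°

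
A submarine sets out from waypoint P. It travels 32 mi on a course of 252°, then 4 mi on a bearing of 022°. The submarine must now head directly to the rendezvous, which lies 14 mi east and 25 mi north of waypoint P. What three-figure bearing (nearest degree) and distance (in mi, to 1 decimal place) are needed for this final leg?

054°, 53.1 mi

Leg 1 (252°, 32 mi): east 32 sin 252° = -30.43, north 32 cos 252° = -9.89
Leg 2 (022°, 4 mi): east 4 sin 22° = 1.50, north 4 cos 22° = 3.71
Current position: (-28.94, -6.18). Target: (14, 25). Remaining: Δeast = 42.94, Δnorth = 31.18.
Bearing = atan2(42.94, 31.18) mod 360° = 54.01°; distance = √((42.94)² + (31.18)²) = 53.062 mi.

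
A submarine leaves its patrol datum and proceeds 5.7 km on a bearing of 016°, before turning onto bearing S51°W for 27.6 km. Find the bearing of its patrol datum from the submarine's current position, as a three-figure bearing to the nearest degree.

Leg 1 (016°, 5.7 km): east 5.7 sin 16° = 1.57, north 5.7 cos 16° = 5.48
Leg 2 (S51°W, 27.6 km): east 27.6 sin 231° = -21.45, north 27.6 cos 231° = -17.37
Net displacement: -19.88 east, -11.89 north. Direction back to start is (19.88, 11.89): bearing = atan2(19.88, 11.89) mod 360° = 59.11° ≈ 059°.

059°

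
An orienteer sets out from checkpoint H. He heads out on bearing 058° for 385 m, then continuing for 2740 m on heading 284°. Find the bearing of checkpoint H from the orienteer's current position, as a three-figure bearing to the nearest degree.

Leg 1 (058°, 385 m): east 385 sin 58° = 326.50, north 385 cos 58° = 204.02
Leg 2 (284°, 2740 m): east 2740 sin 284° = -2658.61, north 2740 cos 284° = 662.87
Net displacement: -2332.11 east, 866.88 north. Direction back to start is (2332.11, -866.88): bearing = atan2(2332.11, -866.88) mod 360° = 110.39° ≈ 110°.

110°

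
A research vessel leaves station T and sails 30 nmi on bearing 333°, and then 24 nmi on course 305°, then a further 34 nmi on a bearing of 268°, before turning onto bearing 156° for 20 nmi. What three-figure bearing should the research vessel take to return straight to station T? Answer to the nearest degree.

Leg 1 (333°, 30 nmi): east 30 sin 333° = -13.62, north 30 cos 333° = 26.73
Leg 2 (305°, 24 nmi): east 24 sin 305° = -19.66, north 24 cos 305° = 13.77
Leg 3 (268°, 34 nmi): east 34 sin 268° = -33.98, north 34 cos 268° = -1.19
Leg 4 (156°, 20 nmi): east 20 sin 156° = 8.13, north 20 cos 156° = -18.27
Net displacement: -59.12 east, 21.04 north. Direction back to start is (59.12, -21.04): bearing = atan2(59.12, -21.04) mod 360° = 109.59° ≈ 110°.

110°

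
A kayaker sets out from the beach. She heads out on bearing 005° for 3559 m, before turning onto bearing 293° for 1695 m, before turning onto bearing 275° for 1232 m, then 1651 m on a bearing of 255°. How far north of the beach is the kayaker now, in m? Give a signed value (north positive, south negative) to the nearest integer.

3888 m

Leg 1 (005°, 3559 m): east 3559 sin 5° = 310.19, north 3559 cos 5° = 3545.46
Leg 2 (293°, 1695 m): east 1695 sin 293° = -1560.26, north 1695 cos 293° = 662.29
Leg 3 (275°, 1232 m): east 1232 sin 275° = -1227.31, north 1232 cos 275° = 107.38
Leg 4 (255°, 1651 m): east 1651 sin 255° = -1594.74, north 1651 cos 255° = -427.31
Net north component: 3887.81 m.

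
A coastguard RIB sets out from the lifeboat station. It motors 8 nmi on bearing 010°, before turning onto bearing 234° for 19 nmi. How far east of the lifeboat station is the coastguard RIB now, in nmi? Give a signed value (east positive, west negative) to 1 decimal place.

-14.0 nmi

Leg 1 (010°, 8 nmi): east 8 sin 10° = 1.39, north 8 cos 10° = 7.88
Leg 2 (234°, 19 nmi): east 19 sin 234° = -15.37, north 19 cos 234° = -11.17
Net east component: -13.98 nmi.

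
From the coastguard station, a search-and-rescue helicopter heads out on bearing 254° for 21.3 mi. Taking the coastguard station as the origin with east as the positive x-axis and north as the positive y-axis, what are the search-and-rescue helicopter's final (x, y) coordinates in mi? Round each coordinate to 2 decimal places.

Leg 1 (254°, 21.3 mi): east 21.3 sin 254° = -20.47, north 21.3 cos 254° = -5.87
Summing: -20.47 mi east, -5.87 mi north → (-20.47, -5.87).

(-20.47, -5.87)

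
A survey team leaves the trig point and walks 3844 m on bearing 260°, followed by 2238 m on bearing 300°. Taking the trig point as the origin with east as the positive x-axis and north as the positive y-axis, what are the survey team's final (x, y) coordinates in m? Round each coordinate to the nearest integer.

Leg 1 (260°, 3844 m): east 3844 sin 260° = -3785.60, north 3844 cos 260° = -667.50
Leg 2 (300°, 2238 m): east 2238 sin 300° = -1938.16, north 2238 cos 300° = 1119.00
Summing: -5723.77 m east, 451.50 m north → (-5724, 451).

(-5724, 451)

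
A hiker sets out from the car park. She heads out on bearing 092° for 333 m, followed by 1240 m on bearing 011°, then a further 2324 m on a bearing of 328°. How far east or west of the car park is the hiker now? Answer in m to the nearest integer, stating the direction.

662 m west

Leg 1 (092°, 333 m): east 333 sin 92° = 332.80, north 333 cos 92° = -11.62
Leg 2 (011°, 1240 m): east 1240 sin 11° = 236.60, north 1240 cos 11° = 1217.22
Leg 3 (328°, 2324 m): east 2324 sin 328° = -1231.53, north 2324 cos 328° = 1970.86
Net east component: -662.13 m.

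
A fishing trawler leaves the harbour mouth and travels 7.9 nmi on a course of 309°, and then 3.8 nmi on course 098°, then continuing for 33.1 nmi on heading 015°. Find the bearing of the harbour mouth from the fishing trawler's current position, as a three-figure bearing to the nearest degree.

Leg 1 (309°, 7.9 nmi): east 7.9 sin 309° = -6.14, north 7.9 cos 309° = 4.97
Leg 2 (098°, 3.8 nmi): east 3.8 sin 98° = 3.76, north 3.8 cos 98° = -0.53
Leg 3 (015°, 33.1 nmi): east 33.1 sin 15° = 8.57, north 33.1 cos 15° = 31.97
Net displacement: 6.19 east, 36.41 north. Direction back to start is (-6.19, -36.41): bearing = atan2(-6.19, -36.41) mod 360° = 189.65° ≈ 190°.

190°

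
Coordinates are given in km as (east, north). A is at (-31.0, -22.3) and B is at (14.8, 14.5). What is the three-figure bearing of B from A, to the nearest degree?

Δeast = 14.8 − -31.0 = 45.80; Δnorth = 14.5 − -22.3 = 36.80.
Bearing = atan2(Δeast, Δnorth) mod 360° = 51.22° ≈ 051°.

051°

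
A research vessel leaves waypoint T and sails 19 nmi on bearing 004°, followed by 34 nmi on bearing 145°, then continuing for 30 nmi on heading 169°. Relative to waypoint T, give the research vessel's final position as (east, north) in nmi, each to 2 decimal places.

(26.55, -38.35)

Leg 1 (004°, 19 nmi): east 19 sin 4° = 1.33, north 19 cos 4° = 18.95
Leg 2 (145°, 34 nmi): east 34 sin 145° = 19.50, north 34 cos 145° = -27.85
Leg 3 (169°, 30 nmi): east 30 sin 169° = 5.72, north 30 cos 169° = -29.45
Summing: 26.55 nmi east, -38.35 nmi north → (26.55, -38.35).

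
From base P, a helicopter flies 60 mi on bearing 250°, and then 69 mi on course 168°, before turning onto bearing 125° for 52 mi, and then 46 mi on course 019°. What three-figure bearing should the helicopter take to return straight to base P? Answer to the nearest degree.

348°

Leg 1 (250°, 60 mi): east 60 sin 250° = -56.38, north 60 cos 250° = -20.52
Leg 2 (168°, 69 mi): east 69 sin 168° = 14.35, north 69 cos 168° = -67.49
Leg 3 (125°, 52 mi): east 52 sin 125° = 42.60, north 52 cos 125° = -29.83
Leg 4 (019°, 46 mi): east 46 sin 19° = 14.98, north 46 cos 19° = 43.49
Net displacement: 15.54 east, -74.35 north. Direction back to start is (-15.54, 74.35): bearing = atan2(-15.54, 74.35) mod 360° = 348.20° ≈ 348°.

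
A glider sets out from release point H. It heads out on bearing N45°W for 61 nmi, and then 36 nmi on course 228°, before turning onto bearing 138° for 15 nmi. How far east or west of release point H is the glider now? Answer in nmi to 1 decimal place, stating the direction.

59.8 nmi west

Leg 1 (N45°W, 61 nmi): east 61 sin 315° = -43.13, north 61 cos 315° = 43.13
Leg 2 (228°, 36 nmi): east 36 sin 228° = -26.75, north 36 cos 228° = -24.09
Leg 3 (138°, 15 nmi): east 15 sin 138° = 10.04, north 15 cos 138° = -11.15
Net east component: -59.85 nmi.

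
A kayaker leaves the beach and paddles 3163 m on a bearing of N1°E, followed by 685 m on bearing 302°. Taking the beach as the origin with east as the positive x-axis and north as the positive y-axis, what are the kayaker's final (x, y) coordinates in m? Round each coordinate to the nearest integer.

Leg 1 (N1°E, 3163 m): east 3163 sin 1° = 55.20, north 3163 cos 1° = 3162.52
Leg 2 (302°, 685 m): east 685 sin 302° = -580.91, north 685 cos 302° = 362.99
Summing: -525.71 m east, 3525.51 m north → (-526, 3526).

(-526, 3526)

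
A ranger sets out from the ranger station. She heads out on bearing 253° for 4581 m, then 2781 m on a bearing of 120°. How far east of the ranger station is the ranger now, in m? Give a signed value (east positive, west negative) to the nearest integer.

-1972 m

Leg 1 (253°, 4581 m): east 4581 sin 253° = -4380.83, north 4581 cos 253° = -1339.35
Leg 2 (120°, 2781 m): east 2781 sin 120° = 2408.42, north 2781 cos 120° = -1390.50
Net east component: -1972.42 m.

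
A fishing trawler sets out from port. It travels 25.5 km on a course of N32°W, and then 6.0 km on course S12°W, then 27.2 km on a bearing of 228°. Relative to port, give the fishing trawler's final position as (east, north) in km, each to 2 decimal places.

(-34.97, -2.44)

Leg 1 (N32°W, 25.5 km): east 25.5 sin 328° = -13.51, north 25.5 cos 328° = 21.63
Leg 2 (S12°W, 6.0 km): east 6.0 sin 192° = -1.25, north 6.0 cos 192° = -5.87
Leg 3 (228°, 27.2 km): east 27.2 sin 228° = -20.21, north 27.2 cos 228° = -18.20
Summing: -34.97 km east, -2.44 km north → (-34.97, -2.44).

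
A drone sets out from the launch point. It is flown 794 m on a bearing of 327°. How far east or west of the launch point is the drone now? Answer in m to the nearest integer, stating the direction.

Leg 1 (327°, 794 m): east 794 sin 327° = -432.44, north 794 cos 327° = 665.90
Net east component: -432.44 m.

432 m west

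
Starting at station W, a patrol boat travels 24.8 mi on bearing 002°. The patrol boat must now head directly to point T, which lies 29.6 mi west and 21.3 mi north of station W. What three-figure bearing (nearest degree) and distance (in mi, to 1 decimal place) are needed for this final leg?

Leg 1 (002°, 24.8 mi): east 24.8 sin 2° = 0.87, north 24.8 cos 2° = 24.78
Current position: (0.87, 24.78). Target: (-29.6, 21.3). Remaining: Δeast = -30.47, Δnorth = -3.48.
Bearing = atan2(-30.47, -3.48) mod 360° = 263.47°; distance = √((-30.47)² + (-3.48)²) = 30.664 mi.

263°, 30.7 mi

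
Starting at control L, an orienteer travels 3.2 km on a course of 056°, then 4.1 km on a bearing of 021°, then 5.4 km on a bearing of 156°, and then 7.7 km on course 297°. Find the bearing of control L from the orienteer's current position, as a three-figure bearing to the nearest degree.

173°

Leg 1 (056°, 3.2 km): east 3.2 sin 56° = 2.65, north 3.2 cos 56° = 1.79
Leg 2 (021°, 4.1 km): east 4.1 sin 21° = 1.47, north 4.1 cos 21° = 3.83
Leg 3 (156°, 5.4 km): east 5.4 sin 156° = 2.20, north 5.4 cos 156° = -4.93
Leg 4 (297°, 7.7 km): east 7.7 sin 297° = -6.86, north 7.7 cos 297° = 3.50
Net displacement: -0.54 east, 4.18 north. Direction back to start is (0.54, -4.18): bearing = atan2(0.54, -4.18) mod 360° = 172.61° ≈ 173°.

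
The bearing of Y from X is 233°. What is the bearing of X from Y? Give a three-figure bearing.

Back-bearing = 233° − 180° = 053°.

053°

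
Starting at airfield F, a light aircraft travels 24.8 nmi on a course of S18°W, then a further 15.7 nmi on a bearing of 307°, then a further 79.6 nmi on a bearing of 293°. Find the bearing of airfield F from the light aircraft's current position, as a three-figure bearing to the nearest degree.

Leg 1 (S18°W, 24.8 nmi): east 24.8 sin 198° = -7.66, north 24.8 cos 198° = -23.59
Leg 2 (307°, 15.7 nmi): east 15.7 sin 307° = -12.54, north 15.7 cos 307° = 9.45
Leg 3 (293°, 79.6 nmi): east 79.6 sin 293° = -73.27, north 79.6 cos 293° = 31.10
Net displacement: -93.47 east, 16.96 north. Direction back to start is (93.47, -16.96): bearing = atan2(93.47, -16.96) mod 360° = 100.29° ≈ 100°.

100°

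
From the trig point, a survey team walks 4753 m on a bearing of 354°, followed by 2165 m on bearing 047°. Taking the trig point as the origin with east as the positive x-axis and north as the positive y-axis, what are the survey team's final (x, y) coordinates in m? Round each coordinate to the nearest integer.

(1087, 6203)

Leg 1 (354°, 4753 m): east 4753 sin 354° = -496.82, north 4753 cos 354° = 4726.96
Leg 2 (047°, 2165 m): east 2165 sin 47° = 1583.38, north 2165 cos 47° = 1476.53
Summing: 1086.56 m east, 6203.49 m north → (1087, 6203).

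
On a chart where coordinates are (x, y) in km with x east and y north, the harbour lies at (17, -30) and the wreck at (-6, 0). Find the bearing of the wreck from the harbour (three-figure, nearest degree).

323°

Δeast = -6 − 17 = -23.00; Δnorth = 0 − -30 = 30.00.
Bearing = atan2(Δeast, Δnorth) mod 360° = 322.52° ≈ 323°.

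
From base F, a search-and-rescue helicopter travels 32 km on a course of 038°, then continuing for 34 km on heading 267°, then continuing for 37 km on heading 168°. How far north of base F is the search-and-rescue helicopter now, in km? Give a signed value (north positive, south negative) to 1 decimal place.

-12.8 km

Leg 1 (038°, 32 km): east 32 sin 38° = 19.70, north 32 cos 38° = 25.22
Leg 2 (267°, 34 km): east 34 sin 267° = -33.95, north 34 cos 267° = -1.78
Leg 3 (168°, 37 km): east 37 sin 168° = 7.69, north 37 cos 168° = -36.19
Net north component: -12.75 km.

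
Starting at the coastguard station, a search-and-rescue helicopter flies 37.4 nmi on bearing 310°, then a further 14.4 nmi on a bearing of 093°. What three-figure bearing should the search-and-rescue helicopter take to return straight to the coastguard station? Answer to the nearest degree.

Leg 1 (310°, 37.4 nmi): east 37.4 sin 310° = -28.65, north 37.4 cos 310° = 24.04
Leg 2 (093°, 14.4 nmi): east 14.4 sin 93° = 14.38, north 14.4 cos 93° = -0.75
Net displacement: -14.27 east, 23.29 north. Direction back to start is (14.27, -23.29): bearing = atan2(14.27, -23.29) mod 360° = 148.50° ≈ 149°.

149°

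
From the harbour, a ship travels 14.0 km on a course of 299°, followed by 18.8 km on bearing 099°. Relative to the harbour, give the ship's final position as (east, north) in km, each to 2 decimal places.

(6.32, 3.85)

Leg 1 (299°, 14.0 km): east 14.0 sin 299° = -12.24, north 14.0 cos 299° = 6.79
Leg 2 (099°, 18.8 km): east 18.8 sin 99° = 18.57, north 18.8 cos 99° = -2.94
Summing: 6.32 km east, 3.85 km north → (6.32, 3.85).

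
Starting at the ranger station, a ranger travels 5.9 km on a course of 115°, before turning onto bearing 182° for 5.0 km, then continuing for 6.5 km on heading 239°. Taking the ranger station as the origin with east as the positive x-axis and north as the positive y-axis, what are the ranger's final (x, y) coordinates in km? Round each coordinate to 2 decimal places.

Leg 1 (115°, 5.9 km): east 5.9 sin 115° = 5.35, north 5.9 cos 115° = -2.49
Leg 2 (182°, 5.0 km): east 5.0 sin 182° = -0.17, north 5.0 cos 182° = -5.00
Leg 3 (239°, 6.5 km): east 6.5 sin 239° = -5.57, north 6.5 cos 239° = -3.35
Summing: -0.40 km east, -10.84 km north → (-0.40, -10.84).

(-0.40, -10.84)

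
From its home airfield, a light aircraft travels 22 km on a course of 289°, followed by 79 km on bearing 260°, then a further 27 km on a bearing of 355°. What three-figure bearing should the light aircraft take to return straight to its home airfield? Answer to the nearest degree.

Leg 1 (289°, 22 km): east 22 sin 289° = -20.80, north 22 cos 289° = 7.16
Leg 2 (260°, 79 km): east 79 sin 260° = -77.80, north 79 cos 260° = -13.72
Leg 3 (355°, 27 km): east 27 sin 355° = -2.35, north 27 cos 355° = 26.90
Net displacement: -100.95 east, 20.34 north. Direction back to start is (100.95, -20.34): bearing = atan2(100.95, -20.34) mod 360° = 101.39° ≈ 101°.

101°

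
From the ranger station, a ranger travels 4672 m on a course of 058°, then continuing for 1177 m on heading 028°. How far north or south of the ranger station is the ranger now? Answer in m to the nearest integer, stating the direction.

Leg 1 (058°, 4672 m): east 4672 sin 58° = 3962.08, north 4672 cos 58° = 2475.78
Leg 2 (028°, 1177 m): east 1177 sin 28° = 552.57, north 1177 cos 28° = 1039.23
Net north component: 3515.01 m.

3515 m north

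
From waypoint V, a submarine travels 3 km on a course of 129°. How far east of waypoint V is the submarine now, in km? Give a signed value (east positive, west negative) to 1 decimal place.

2.3 km

Leg 1 (129°, 3 km): east 3 sin 129° = 2.33, north 3 cos 129° = -1.89
Net east component: 2.33 km.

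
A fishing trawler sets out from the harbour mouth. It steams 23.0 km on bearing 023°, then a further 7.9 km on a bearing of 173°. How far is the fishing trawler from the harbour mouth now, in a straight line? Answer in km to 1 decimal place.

Leg 1 (023°, 23.0 km): east 23.0 sin 23° = 8.99, north 23.0 cos 23° = 21.17
Leg 2 (173°, 7.9 km): east 7.9 sin 173° = 0.96, north 7.9 cos 173° = -7.84
Net: 9.95 east, 13.33 north. Distance = √((9.95)² + (13.33)²) = 16.634 km.

16.6 km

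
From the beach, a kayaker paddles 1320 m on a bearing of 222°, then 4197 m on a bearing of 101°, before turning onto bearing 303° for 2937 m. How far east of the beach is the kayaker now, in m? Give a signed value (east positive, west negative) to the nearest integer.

Leg 1 (222°, 1320 m): east 1320 sin 222° = -883.25, north 1320 cos 222° = -980.95
Leg 2 (101°, 4197 m): east 4197 sin 101° = 4119.89, north 4197 cos 101° = -800.83
Leg 3 (303°, 2937 m): east 2937 sin 303° = -2463.18, north 2937 cos 303° = 1599.60
Net east component: 773.46 m.

773 m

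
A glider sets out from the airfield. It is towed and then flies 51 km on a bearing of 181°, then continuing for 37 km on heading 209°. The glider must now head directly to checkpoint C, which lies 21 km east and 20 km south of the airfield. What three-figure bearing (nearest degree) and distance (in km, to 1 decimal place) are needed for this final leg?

032°, 74.8 km

Leg 1 (181°, 51 km): east 51 sin 181° = -0.89, north 51 cos 181° = -50.99
Leg 2 (209°, 37 km): east 37 sin 209° = -17.94, north 37 cos 209° = -32.36
Current position: (-18.83, -83.35). Target: (21, -20). Remaining: Δeast = 39.83, Δnorth = 63.35.
Bearing = atan2(39.83, 63.35) mod 360° = 32.16°; distance = √((39.83)² + (63.35)²) = 74.832 km.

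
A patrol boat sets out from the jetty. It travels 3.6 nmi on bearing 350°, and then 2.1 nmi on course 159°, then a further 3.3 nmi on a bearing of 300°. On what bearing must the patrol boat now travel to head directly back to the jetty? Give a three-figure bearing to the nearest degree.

140°

Leg 1 (350°, 3.6 nmi): east 3.6 sin 350° = -0.63, north 3.6 cos 350° = 3.55
Leg 2 (159°, 2.1 nmi): east 2.1 sin 159° = 0.75, north 2.1 cos 159° = -1.96
Leg 3 (300°, 3.3 nmi): east 3.3 sin 300° = -2.86, north 3.3 cos 300° = 1.65
Net displacement: -2.73 east, 3.23 north. Direction back to start is (2.73, -3.23): bearing = atan2(2.73, -3.23) mod 360° = 139.83° ≈ 140°.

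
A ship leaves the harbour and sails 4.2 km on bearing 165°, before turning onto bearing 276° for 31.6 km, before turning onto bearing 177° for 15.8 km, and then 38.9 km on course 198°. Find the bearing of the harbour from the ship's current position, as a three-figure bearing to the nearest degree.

038°

Leg 1 (165°, 4.2 km): east 4.2 sin 165° = 1.09, north 4.2 cos 165° = -4.06
Leg 2 (276°, 31.6 km): east 31.6 sin 276° = -31.43, north 31.6 cos 276° = 3.30
Leg 3 (177°, 15.8 km): east 15.8 sin 177° = 0.83, north 15.8 cos 177° = -15.78
Leg 4 (198°, 38.9 km): east 38.9 sin 198° = -12.02, north 38.9 cos 198° = -37.00
Net displacement: -41.53 east, -53.53 north. Direction back to start is (41.53, 53.53): bearing = atan2(41.53, 53.53) mod 360° = 37.81° ≈ 038°.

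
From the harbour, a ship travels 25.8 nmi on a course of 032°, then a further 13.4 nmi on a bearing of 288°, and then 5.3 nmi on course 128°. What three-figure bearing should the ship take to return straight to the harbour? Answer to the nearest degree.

Leg 1 (032°, 25.8 nmi): east 25.8 sin 32° = 13.67, north 25.8 cos 32° = 21.88
Leg 2 (288°, 13.4 nmi): east 13.4 sin 288° = -12.74, north 13.4 cos 288° = 4.14
Leg 3 (128°, 5.3 nmi): east 5.3 sin 128° = 4.18, north 5.3 cos 128° = -3.26
Net displacement: 5.10 east, 22.76 north. Direction back to start is (-5.10, -22.76): bearing = atan2(-5.10, -22.76) mod 360° = 192.64° ≈ 193°.

193°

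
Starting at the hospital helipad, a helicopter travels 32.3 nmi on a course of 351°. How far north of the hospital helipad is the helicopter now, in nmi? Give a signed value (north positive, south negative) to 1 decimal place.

Leg 1 (351°, 32.3 nmi): east 32.3 sin 351° = -5.05, north 32.3 cos 351° = 31.90
Net north component: 31.90 nmi.

31.9 nmi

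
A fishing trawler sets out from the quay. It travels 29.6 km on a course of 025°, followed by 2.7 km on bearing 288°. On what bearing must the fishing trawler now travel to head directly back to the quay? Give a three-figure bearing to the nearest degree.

200°

Leg 1 (025°, 29.6 km): east 29.6 sin 25° = 12.51, north 29.6 cos 25° = 26.83
Leg 2 (288°, 2.7 km): east 2.7 sin 288° = -2.57, north 2.7 cos 288° = 0.83
Net displacement: 9.94 east, 27.66 north. Direction back to start is (-9.94, -27.66): bearing = atan2(-9.94, -27.66) mod 360° = 199.77° ≈ 200°.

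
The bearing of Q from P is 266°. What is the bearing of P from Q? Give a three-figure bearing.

086°

Back-bearing = 266° − 180° = 086°.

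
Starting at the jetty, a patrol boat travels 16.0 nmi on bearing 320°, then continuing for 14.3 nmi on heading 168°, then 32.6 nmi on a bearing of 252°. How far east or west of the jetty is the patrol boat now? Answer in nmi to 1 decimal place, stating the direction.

Leg 1 (320°, 16.0 nmi): east 16.0 sin 320° = -10.28, north 16.0 cos 320° = 12.26
Leg 2 (168°, 14.3 nmi): east 14.3 sin 168° = 2.97, north 14.3 cos 168° = -13.99
Leg 3 (252°, 32.6 nmi): east 32.6 sin 252° = -31.00, north 32.6 cos 252° = -10.07
Net east component: -38.32 nmi.

38.3 nmi west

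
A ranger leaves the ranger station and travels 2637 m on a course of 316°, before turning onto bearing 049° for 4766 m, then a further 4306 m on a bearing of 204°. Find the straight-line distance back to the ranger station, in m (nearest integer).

1090 m

Leg 1 (316°, 2637 m): east 2637 sin 316° = -1831.81, north 2637 cos 316° = 1896.90
Leg 2 (049°, 4766 m): east 4766 sin 49° = 3596.95, north 4766 cos 49° = 3126.78
Leg 3 (204°, 4306 m): east 4306 sin 204° = -1751.41, north 4306 cos 204° = -3933.73
Net: 13.72 east, 1089.95 north. Distance = √((13.72)² + (1089.95)²) = 1090.036 m.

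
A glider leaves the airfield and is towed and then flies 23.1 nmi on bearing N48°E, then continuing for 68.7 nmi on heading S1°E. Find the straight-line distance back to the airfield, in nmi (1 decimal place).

56.3 nmi

Leg 1 (N48°E, 23.1 nmi): east 23.1 sin 48° = 17.17, north 23.1 cos 48° = 15.46
Leg 2 (S1°E, 68.7 nmi): east 68.7 sin 179° = 1.20, north 68.7 cos 179° = -68.69
Net: 18.37 east, -53.23 north. Distance = √((18.37)² + (-53.23)²) = 56.312 nmi.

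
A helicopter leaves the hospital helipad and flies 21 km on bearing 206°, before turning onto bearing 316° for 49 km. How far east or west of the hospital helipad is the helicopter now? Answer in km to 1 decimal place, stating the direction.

43.2 km west

Leg 1 (206°, 21 km): east 21 sin 206° = -9.21, north 21 cos 206° = -18.87
Leg 2 (316°, 49 km): east 49 sin 316° = -34.04, north 49 cos 316° = 35.25
Net east component: -43.24 km.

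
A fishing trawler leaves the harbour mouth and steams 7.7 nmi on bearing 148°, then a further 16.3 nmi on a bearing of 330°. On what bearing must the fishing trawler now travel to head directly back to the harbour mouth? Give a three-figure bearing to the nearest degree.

152°

Leg 1 (148°, 7.7 nmi): east 7.7 sin 148° = 4.08, north 7.7 cos 148° = -6.53
Leg 2 (330°, 16.3 nmi): east 16.3 sin 330° = -8.15, north 16.3 cos 330° = 14.12
Net displacement: -4.07 east, 7.59 north. Direction back to start is (4.07, -7.59): bearing = atan2(4.07, -7.59) mod 360° = 151.79° ≈ 152°.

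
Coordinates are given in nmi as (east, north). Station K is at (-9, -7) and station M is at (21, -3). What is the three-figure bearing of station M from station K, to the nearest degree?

082°

Δeast = 21 − -9 = 30.00; Δnorth = -3 − -7 = 4.00.
Bearing = atan2(Δeast, Δnorth) mod 360° = 82.41° ≈ 082°.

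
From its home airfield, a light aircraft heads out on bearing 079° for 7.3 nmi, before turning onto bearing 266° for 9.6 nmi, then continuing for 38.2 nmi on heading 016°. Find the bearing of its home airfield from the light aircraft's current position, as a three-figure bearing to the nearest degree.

192°

Leg 1 (079°, 7.3 nmi): east 7.3 sin 79° = 7.17, north 7.3 cos 79° = 1.39
Leg 2 (266°, 9.6 nmi): east 9.6 sin 266° = -9.58, north 9.6 cos 266° = -0.67
Leg 3 (016°, 38.2 nmi): east 38.2 sin 16° = 10.53, north 38.2 cos 16° = 36.72
Net displacement: 8.12 east, 37.44 north. Direction back to start is (-8.12, -37.44): bearing = atan2(-8.12, -37.44) mod 360° = 192.23° ≈ 192°.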